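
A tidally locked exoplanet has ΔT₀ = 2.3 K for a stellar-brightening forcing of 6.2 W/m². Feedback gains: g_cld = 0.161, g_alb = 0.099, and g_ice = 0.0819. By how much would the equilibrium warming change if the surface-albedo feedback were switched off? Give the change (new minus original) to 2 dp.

-0.46 K

Original: g = 0.3419, ΔT = 2.3/(1−0.3419) = 3.4949 K.
Without surface-albedo: g' = 0.2429, ΔT' = 2.3/(1−0.2429) = 3.0379 K.
Change = 3.0379 − 3.4949 = -0.46 K.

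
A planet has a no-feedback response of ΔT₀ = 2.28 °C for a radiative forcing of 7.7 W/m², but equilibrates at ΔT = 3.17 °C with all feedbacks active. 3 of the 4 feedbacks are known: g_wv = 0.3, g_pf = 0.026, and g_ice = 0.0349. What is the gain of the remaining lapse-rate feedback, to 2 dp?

-0.08

Amplification A = ΔT/ΔT₀ = 3.17/2.28 = 1.39.
Total gain g = 1 − 1/A = 1 − 1/1.39 = 0.2806.
Known gains sum to 0.3 + 0.026 + 0.0349 = 0.3609.
g_lr = 0.2806 − 0.3609 = -0.08.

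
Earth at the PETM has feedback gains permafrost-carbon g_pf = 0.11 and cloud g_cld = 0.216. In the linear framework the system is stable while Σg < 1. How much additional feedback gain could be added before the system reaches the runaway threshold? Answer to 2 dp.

0.67

Current total gain = 0.11 + 0.216 = 0.326.
Margin to runaway = 1 − 0.326 = 0.67.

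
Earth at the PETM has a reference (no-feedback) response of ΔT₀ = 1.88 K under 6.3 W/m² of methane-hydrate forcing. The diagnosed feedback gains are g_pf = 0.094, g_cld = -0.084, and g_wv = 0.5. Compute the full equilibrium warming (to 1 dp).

Total gain g = 0.094 − 0.084 + 0.5 = 0.51.
Amplification A = 1/(1 − 0.51) = 2.041.
ΔT = 1.88 × 2.041 = 3.8 K.

3.8 K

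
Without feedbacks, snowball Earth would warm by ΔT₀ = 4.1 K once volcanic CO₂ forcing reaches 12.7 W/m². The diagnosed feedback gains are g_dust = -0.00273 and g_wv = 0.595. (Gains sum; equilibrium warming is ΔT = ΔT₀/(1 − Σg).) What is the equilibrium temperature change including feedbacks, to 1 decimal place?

Total gain g = -0.00273 + 0.595 = 0.59227.
Amplification A = 1/(1 − 0.59227) = 2.453.
ΔT = 4.1 × 2.453 = 10.1 K.

10.1 K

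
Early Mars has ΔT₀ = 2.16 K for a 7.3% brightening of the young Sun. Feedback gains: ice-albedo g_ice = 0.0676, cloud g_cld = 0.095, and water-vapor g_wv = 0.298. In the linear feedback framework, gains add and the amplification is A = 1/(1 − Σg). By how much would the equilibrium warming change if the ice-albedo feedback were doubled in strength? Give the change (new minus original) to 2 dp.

0.57 K

Original: g = 0.4606, ΔT = 2.16/(1−0.4606) = 4.0044 K.
With doubled ice-albedo: g' = 0.5282, ΔT' = 2.16/(1−0.5282) = 4.5782 K.
Change = 4.5782 − 4.0044 = 0.57 K.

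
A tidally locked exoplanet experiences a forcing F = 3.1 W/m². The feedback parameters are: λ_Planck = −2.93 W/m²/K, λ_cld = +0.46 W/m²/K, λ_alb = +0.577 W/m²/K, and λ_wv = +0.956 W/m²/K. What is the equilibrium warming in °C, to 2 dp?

3.31 °C

Net feedback parameter λ = (−2.93) + (+0.46) + (+0.577) + (+0.956) = -0.937 W/m²/K.
ΔT = −F/λ = −3.1/(-0.937) = 3.31 °C.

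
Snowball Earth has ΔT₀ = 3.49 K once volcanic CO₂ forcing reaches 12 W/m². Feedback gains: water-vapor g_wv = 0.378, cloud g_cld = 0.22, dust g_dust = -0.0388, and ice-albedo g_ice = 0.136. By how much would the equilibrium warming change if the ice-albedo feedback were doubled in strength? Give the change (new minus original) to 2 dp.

9.23 K

Original: g = 0.6952, ΔT = 3.49/(1−0.6952) = 11.4501 K.
With doubled ice-albedo: g' = 0.8312, ΔT' = 3.49/(1−0.8312) = 20.6754 K.
Change = 20.6754 − 11.4501 = 9.23 K.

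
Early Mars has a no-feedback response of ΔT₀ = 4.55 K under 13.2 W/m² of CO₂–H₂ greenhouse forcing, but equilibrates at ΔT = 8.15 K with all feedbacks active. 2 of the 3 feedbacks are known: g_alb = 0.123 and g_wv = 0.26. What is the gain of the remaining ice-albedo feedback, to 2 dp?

0.06

Amplification A = ΔT/ΔT₀ = 8.15/4.55 = 1.791.
Total gain g = 1 − 1/A = 1 − 1/1.791 = 0.4417.
Known gains sum to 0.123 + 0.26 = 0.383.
g_ice = 0.4417 − 0.383 = 0.06.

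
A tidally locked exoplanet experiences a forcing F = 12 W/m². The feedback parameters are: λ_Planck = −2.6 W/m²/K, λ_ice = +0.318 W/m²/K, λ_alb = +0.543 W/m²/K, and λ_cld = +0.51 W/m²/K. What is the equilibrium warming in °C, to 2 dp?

9.76 °C

Net feedback parameter λ = (−2.6) + (+0.318) + (+0.543) + (+0.51) = -1.229 W/m²/K.
ΔT = −F/λ = −12/(-1.229) = 9.76 °C.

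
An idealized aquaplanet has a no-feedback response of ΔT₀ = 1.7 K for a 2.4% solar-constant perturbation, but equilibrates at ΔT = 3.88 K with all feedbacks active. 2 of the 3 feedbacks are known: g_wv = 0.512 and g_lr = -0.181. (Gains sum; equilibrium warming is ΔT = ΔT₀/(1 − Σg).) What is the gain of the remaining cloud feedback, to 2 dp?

Amplification A = ΔT/ΔT₀ = 3.88/1.7 = 2.282.
Total gain g = 1 − 1/A = 1 − 1/2.282 = 0.5618.
Known gains sum to 0.512 − 0.181 = 0.331.
g_cld = 0.5618 − 0.331 = 0.23.

0.23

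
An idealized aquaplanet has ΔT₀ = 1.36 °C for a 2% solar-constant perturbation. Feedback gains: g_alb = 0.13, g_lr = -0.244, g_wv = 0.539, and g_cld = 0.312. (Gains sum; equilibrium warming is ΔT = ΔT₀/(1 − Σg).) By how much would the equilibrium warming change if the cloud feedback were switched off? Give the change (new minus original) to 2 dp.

-2.81 °C

Original: g = 0.737, ΔT = 1.36/(1−0.737) = 5.1711 °C.
Without cloud: g' = 0.425, ΔT' = 1.36/(1−0.425) = 2.3652 °C.
Change = 2.3652 − 5.1711 = -2.81 °C.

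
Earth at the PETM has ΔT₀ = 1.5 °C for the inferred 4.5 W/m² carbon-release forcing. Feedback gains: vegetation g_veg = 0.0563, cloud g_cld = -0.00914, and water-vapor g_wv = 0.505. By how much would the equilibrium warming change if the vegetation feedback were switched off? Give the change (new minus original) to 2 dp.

Original: g = 0.55216, ΔT = 1.5/(1−0.55216) = 3.3494 °C.
Without vegetation: g' = 0.49586, ΔT' = 1.5/(1−0.49586) = 2.9754 °C.
Change = 2.9754 − 3.3494 = -0.37 °C.

-0.37 °C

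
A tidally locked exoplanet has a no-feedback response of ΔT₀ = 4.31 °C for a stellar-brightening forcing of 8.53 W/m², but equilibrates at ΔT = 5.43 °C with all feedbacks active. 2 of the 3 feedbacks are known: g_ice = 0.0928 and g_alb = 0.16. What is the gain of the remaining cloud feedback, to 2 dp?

-0.05

Amplification A = ΔT/ΔT₀ = 5.43/4.31 = 1.26.
Total gain g = 1 − 1/A = 1 − 1/1.26 = 0.2063.
Known gains sum to 0.0928 + 0.16 = 0.2528.
g_cld = 0.2063 − 0.2528 = -0.05.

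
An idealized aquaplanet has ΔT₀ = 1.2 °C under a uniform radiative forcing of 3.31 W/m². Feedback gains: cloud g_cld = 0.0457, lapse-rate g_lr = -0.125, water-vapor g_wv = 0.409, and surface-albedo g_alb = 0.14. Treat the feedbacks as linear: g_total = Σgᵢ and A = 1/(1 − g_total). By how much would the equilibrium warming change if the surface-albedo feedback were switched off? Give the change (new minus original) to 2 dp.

-0.47 °C

Original: g = 0.4697, ΔT = 1.2/(1−0.4697) = 2.2629 °C.
Without surface-albedo: g' = 0.3297, ΔT' = 1.2/(1−0.3297) = 1.7902 °C.
Change = 1.7902 − 2.2629 = -0.47 °C.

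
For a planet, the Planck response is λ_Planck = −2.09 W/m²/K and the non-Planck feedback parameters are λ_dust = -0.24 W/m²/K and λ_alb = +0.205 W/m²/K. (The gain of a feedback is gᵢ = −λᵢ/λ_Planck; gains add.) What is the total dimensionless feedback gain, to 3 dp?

-0.017

Convert to gains: g_dust = -0.24/2.09 = -0.1148; g_alb = 0.205/2.09 = 0.09809.
Total gain g = -0.01671.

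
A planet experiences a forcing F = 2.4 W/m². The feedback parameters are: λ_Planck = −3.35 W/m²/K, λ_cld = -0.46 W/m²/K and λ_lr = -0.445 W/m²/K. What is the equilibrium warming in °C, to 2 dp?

0.56 °C

Net feedback parameter λ = (−3.35) + (-0.46) + (-0.445) = -4.255 W/m²/K.
ΔT = −F/λ = −2.4/(-4.255) = 0.56 °C.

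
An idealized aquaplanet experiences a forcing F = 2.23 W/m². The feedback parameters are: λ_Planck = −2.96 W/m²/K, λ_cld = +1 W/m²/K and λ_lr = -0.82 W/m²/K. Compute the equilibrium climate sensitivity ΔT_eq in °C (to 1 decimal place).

Net feedback parameter λ = (−2.96) + (+1) + (-0.82) = -2.78 W/m²/K.
ΔT = −F/λ = −2.23/(-2.78) = 0.8 °C.

0.8 °C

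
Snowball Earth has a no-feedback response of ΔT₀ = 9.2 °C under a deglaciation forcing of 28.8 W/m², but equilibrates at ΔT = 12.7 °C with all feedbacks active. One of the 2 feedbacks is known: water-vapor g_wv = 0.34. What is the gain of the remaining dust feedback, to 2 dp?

-0.06

Amplification A = ΔT/ΔT₀ = 12.7/9.2 = 1.38.
Total gain g = 1 − 1/A = 1 − 1/1.38 = 0.2754.
The known gain is 0.34.
g_dust = 0.2754 − 0.34 = -0.06.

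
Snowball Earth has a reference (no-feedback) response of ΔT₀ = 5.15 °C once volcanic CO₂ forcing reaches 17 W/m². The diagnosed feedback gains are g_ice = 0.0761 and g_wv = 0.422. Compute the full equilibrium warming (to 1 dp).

Total gain g = 0.0761 + 0.422 = 0.4981.
Amplification A = 1/(1 − 0.4981) = 1.992.
ΔT = 5.15 × 1.992 = 10.3 °C.

10.3 °C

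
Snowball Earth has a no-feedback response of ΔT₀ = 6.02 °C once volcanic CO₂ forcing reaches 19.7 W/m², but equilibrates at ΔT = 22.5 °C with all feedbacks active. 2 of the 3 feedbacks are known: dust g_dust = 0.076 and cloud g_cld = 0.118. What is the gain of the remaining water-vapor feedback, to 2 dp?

Amplification A = ΔT/ΔT₀ = 22.5/6.02 = 3.738.
Total gain g = 1 − 1/A = 1 − 1/3.738 = 0.7325.
Known gains sum to 0.076 + 0.118 = 0.194.
g_wv = 0.7325 − 0.194 = 0.54.

0.54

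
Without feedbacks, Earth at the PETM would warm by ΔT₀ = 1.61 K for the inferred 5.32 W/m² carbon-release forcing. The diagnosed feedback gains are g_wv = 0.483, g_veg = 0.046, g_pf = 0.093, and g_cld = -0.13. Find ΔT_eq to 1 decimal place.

Total gain g = 0.483 + 0.046 + 0.093 − 0.13 = 0.492.
Amplification A = 1/(1 − 0.492) = 1.969.
ΔT = 1.61 × 1.969 = 3.2 K.

3.2 K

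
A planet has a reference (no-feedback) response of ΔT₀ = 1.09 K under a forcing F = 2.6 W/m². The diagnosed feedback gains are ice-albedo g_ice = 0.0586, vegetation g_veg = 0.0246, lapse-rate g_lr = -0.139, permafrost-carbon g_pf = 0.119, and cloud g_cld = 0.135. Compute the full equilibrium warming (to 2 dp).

Total gain g = 0.0586 + 0.0246 − 0.139 + 0.119 + 0.135 = 0.1982.
Amplification A = 1/(1 − 0.1982) = 1.247.
ΔT = 1.09 × 1.247 = 1.36 K.

1.36 K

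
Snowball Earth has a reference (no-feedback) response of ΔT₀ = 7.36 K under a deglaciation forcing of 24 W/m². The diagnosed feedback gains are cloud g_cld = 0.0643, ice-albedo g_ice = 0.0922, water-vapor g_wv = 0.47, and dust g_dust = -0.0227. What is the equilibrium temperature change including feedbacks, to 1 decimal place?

18.6 K

Total gain g = 0.0643 + 0.0922 + 0.47 − 0.0227 = 0.6038.
Amplification A = 1/(1 − 0.6038) = 2.524.
ΔT = 7.36 × 2.524 = 18.6 K.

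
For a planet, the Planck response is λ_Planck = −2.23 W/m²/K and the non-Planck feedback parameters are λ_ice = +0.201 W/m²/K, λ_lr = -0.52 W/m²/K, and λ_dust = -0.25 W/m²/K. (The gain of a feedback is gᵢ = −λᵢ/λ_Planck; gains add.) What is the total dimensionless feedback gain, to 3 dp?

-0.255

Convert to gains: g_ice = 0.201/2.23 = 0.09013; g_lr = -0.52/2.23 = -0.2332; g_dust = -0.25/2.23 = -0.1121.
Total gain g = -0.25517.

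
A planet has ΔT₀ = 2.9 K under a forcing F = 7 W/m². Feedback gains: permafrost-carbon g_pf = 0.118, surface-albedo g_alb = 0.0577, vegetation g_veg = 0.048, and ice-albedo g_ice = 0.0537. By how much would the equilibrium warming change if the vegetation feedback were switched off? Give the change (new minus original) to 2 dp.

-0.25 K

Original: g = 0.2774, ΔT = 2.9/(1−0.2774) = 4.0133 K.
Without vegetation: g' = 0.2294, ΔT' = 2.9/(1−0.2294) = 3.7633 K.
Change = 3.7633 − 4.0133 = -0.25 K.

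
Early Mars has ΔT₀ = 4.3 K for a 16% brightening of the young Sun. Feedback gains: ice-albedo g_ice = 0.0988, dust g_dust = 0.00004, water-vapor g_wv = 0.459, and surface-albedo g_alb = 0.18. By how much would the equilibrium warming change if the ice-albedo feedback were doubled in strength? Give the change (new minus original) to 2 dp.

Original: g = 0.73784, ΔT = 4.3/(1−0.73784) = 16.4022 K.
With doubled ice-albedo: g' = 0.83664, ΔT' = 4.3/(1−0.83664) = 26.3222 K.
Change = 26.3222 − 16.4022 = 9.92 K.

9.92 K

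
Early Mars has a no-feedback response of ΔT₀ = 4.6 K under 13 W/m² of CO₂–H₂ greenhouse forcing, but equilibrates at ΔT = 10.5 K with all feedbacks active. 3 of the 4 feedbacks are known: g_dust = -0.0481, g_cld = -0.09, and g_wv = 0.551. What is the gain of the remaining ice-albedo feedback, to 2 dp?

Amplification A = ΔT/ΔT₀ = 10.5/4.6 = 2.283.
Total gain g = 1 − 1/A = 1 − 1/2.283 = 0.562.
Known gains sum to -0.0481 − 0.09 + 0.551 = 0.4129.
g_ice = 0.562 − 0.4129 = 0.15.

0.15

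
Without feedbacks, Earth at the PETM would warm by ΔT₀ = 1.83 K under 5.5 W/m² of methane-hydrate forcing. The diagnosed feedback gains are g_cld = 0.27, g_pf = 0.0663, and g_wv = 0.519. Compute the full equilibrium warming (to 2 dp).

Total gain g = 0.27 + 0.0663 + 0.519 = 0.8553.
Amplification A = 1/(1 − 0.8553) = 6.911.
ΔT = 1.83 × 6.911 = 12.65 K.

12.65 K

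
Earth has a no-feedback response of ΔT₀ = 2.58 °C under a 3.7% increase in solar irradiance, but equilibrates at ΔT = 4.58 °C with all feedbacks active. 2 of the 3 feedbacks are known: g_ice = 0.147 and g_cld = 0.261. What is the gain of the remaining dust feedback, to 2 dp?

0.03

Amplification A = ΔT/ΔT₀ = 4.58/2.58 = 1.775.
Total gain g = 1 − 1/A = 1 − 1/1.775 = 0.4366.
Known gains sum to 0.147 + 0.261 = 0.408.
g_dust = 0.4366 − 0.408 = 0.03.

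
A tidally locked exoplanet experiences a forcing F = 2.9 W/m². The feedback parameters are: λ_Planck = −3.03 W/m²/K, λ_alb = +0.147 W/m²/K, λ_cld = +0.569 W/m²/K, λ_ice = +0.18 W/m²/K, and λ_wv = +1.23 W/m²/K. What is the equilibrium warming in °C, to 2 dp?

3.21 °C

Net feedback parameter λ = (−3.03) + (+0.147) + (+0.569) + (+0.18) + (+1.23) = -0.904 W/m²/K.
ΔT = −F/λ = −2.9/(-0.904) = 3.21 °C.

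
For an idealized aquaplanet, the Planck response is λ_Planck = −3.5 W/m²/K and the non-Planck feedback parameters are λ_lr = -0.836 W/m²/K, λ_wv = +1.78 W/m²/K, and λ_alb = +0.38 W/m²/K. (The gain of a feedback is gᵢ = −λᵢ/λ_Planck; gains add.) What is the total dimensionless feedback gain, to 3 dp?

0.378

Convert to gains: g_lr = -0.836/3.5 = -0.2389; g_wv = 1.78/3.5 = 0.5086; g_alb = 0.38/3.5 = 0.1086.
Total gain g = 0.3783.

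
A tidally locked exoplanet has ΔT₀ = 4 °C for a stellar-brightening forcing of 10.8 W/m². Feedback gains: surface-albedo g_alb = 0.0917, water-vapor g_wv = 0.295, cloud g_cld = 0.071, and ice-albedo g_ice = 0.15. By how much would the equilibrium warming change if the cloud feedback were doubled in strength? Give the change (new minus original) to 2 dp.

2.25 °C

Original: g = 0.6077, ΔT = 4/(1−0.6077) = 10.1963 °C.
With doubled cloud: g' = 0.6787, ΔT' = 4/(1−0.6787) = 12.4494 °C.
Change = 12.4494 − 10.1963 = 2.25 °C.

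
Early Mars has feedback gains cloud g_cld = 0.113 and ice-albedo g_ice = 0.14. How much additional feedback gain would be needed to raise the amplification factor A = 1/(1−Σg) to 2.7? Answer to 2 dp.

Current total gain = 0.253.
Target gain for A = 2.7: g* = 1 − 1/2.7 = 0.6296.
Additional gain needed = 0.6296 − 0.253 = 0.38.

0.38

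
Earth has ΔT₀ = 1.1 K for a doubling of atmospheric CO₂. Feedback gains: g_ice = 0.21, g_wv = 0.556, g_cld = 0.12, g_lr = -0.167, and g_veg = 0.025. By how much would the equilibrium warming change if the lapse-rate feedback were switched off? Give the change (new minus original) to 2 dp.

Original: g = 0.744, ΔT = 1.1/(1−0.744) = 4.2969 K.
Without lapse-rate: g' = 0.911, ΔT' = 1.1/(1−0.911) = 12.3596 K.
Change = 12.3596 − 4.2969 = 8.06 K.

8.06 K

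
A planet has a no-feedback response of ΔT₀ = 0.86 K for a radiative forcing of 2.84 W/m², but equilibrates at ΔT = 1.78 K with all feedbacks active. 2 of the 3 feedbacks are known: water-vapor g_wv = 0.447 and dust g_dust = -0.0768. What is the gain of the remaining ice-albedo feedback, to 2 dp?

Amplification A = ΔT/ΔT₀ = 1.78/0.86 = 2.07.
Total gain g = 1 − 1/A = 1 − 1/2.07 = 0.5169.
Known gains sum to 0.447 − 0.0768 = 0.3702.
g_ice = 0.5169 − 0.3702 = 0.15.

0.15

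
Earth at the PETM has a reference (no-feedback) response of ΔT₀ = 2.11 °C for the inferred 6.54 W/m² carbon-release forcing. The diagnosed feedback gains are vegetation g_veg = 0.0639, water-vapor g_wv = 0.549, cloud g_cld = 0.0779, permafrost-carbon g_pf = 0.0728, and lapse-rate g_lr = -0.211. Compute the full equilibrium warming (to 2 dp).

4.72 °C

Total gain g = 0.0639 + 0.549 + 0.0779 + 0.0728 − 0.211 = 0.5526.
Amplification A = 1/(1 − 0.5526) = 2.235.
ΔT = 2.11 × 2.235 = 4.72 °C.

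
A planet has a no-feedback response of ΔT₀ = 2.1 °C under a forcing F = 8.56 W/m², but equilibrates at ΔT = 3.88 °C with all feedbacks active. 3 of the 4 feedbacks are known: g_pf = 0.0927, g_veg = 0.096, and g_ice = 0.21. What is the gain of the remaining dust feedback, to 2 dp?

0.06

Amplification A = ΔT/ΔT₀ = 3.88/2.1 = 1.848.
Total gain g = 1 − 1/A = 1 − 1/1.848 = 0.4589.
Known gains sum to 0.0927 + 0.096 + 0.21 = 0.3987.
g_dust = 0.4589 − 0.3987 = 0.06.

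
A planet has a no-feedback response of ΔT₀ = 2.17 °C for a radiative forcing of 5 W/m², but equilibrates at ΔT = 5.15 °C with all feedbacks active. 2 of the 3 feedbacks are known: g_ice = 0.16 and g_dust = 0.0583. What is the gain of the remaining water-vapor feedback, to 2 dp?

0.36

Amplification A = ΔT/ΔT₀ = 5.15/2.17 = 2.373.
Total gain g = 1 − 1/A = 1 − 1/2.373 = 0.5786.
Known gains sum to 0.16 + 0.0583 = 0.2183.
g_wv = 0.5786 − 0.2183 = 0.36.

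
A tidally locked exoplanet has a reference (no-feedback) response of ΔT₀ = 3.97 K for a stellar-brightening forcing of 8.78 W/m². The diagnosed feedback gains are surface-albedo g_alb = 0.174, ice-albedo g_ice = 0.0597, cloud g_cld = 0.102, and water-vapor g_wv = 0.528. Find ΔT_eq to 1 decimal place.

29.1 K

Total gain g = 0.174 + 0.0597 + 0.102 + 0.528 = 0.8637.
Amplification A = 1/(1 − 0.8637) = 7.337.
ΔT = 3.97 × 7.337 = 29.1 K.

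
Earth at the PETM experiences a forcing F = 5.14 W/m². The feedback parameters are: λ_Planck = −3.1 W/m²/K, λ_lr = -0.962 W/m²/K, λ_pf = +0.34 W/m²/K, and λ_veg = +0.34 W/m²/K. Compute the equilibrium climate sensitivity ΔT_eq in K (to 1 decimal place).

Net feedback parameter λ = (−3.1) + (-0.962) + (+0.34) + (+0.34) = -3.382 W/m²/K.
ΔT = −F/λ = −5.14/(-3.382) = 1.5 K.

1.5 K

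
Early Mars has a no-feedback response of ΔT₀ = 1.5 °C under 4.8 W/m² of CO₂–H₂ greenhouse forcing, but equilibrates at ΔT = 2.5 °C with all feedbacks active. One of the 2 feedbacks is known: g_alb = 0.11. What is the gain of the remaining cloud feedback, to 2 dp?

Amplification A = ΔT/ΔT₀ = 2.5/1.5 = 1.667.
Total gain g = 1 − 1/A = 1 − 1/1.667 = 0.4001.
The known gain is 0.11.
g_cld = 0.4001 − 0.11 = 0.29.

0.29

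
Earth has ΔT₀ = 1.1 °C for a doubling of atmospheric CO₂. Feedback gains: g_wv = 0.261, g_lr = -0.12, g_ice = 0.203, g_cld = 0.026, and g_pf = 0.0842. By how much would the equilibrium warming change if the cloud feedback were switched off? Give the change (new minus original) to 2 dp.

-0.09 °C

Original: g = 0.4542, ΔT = 1.1/(1−0.4542) = 2.0154 °C.
Without cloud: g' = 0.4282, ΔT' = 1.1/(1−0.4282) = 1.9237 °C.
Change = 1.9237 − 2.0154 = -0.09 °C.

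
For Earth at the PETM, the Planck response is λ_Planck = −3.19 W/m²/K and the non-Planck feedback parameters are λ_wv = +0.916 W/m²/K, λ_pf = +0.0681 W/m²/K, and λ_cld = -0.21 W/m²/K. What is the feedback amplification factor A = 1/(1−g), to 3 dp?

1.320

Convert to gains: g_wv = 0.916/3.19 = 0.2871; g_pf = 0.0681/3.19 = 0.02135; g_cld = -0.21/3.19 = -0.06583.
Total gain g = 0.24262.
A = 1/(1 − 0.24262) = 1.320.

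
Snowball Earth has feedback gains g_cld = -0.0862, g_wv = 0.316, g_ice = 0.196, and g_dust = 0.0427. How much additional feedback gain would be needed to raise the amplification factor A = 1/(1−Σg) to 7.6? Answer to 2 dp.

Current total gain = 0.4685.
Target gain for A = 7.6: g* = 1 − 1/7.6 = 0.8684.
Additional gain needed = 0.8684 − 0.4685 = 0.40.

0.40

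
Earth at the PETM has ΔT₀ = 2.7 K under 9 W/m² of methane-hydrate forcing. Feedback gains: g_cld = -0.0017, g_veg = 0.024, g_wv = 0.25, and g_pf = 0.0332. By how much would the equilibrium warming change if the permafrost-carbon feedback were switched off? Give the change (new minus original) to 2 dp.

-0.18 K

Original: g = 0.3055, ΔT = 2.7/(1−0.3055) = 3.8877 K.
Without permafrost-carbon: g' = 0.2723, ΔT' = 2.7/(1−0.2723) = 3.7103 K.
Change = 3.7103 − 3.8877 = -0.18 K.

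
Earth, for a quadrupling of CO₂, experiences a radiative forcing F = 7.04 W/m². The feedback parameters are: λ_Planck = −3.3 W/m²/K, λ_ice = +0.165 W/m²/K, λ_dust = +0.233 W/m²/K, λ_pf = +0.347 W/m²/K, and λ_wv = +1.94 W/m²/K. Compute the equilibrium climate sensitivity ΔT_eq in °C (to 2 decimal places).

11.45 °C

Net feedback parameter λ = (−3.3) + (+0.165) + (+0.233) + (+0.347) + (+1.94) = -0.615 W/m²/K.
ΔT = −F/λ = −7.04/(-0.615) = 11.45 °C.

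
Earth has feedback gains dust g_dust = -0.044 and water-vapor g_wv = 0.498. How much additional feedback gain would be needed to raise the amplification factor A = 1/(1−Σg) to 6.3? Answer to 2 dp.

0.39

Current total gain = 0.454.
Target gain for A = 6.3: g* = 1 − 1/6.3 = 0.8413.
Additional gain needed = 0.8413 − 0.454 = 0.39.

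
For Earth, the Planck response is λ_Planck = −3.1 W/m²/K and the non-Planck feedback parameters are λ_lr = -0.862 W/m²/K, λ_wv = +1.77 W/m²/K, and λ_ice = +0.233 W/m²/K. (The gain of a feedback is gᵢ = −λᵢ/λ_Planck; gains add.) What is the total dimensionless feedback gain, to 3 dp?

0.368

Convert to gains: g_lr = -0.862/3.1 = -0.2781; g_wv = 1.77/3.1 = 0.571; g_ice = 0.233/3.1 = 0.07516.
Total gain g = 0.36806.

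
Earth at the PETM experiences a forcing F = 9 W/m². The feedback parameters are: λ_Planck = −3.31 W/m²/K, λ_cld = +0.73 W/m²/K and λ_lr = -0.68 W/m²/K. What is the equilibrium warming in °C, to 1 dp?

2.8 °C

Net feedback parameter λ = (−3.31) + (+0.73) + (-0.68) = -3.26 W/m²/K.
ΔT = −F/λ = −9/(-3.26) = 2.8 °C.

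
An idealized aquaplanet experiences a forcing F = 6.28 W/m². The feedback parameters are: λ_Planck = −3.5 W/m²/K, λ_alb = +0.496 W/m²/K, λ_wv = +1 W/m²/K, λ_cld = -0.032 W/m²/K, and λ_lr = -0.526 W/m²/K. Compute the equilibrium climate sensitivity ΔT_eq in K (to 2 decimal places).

2.45 K

Net feedback parameter λ = (−3.5) + (+0.496) + (+1) + (-0.032) + (-0.526) = -2.562 W/m²/K.
ΔT = −F/λ = −6.28/(-2.562) = 2.45 K.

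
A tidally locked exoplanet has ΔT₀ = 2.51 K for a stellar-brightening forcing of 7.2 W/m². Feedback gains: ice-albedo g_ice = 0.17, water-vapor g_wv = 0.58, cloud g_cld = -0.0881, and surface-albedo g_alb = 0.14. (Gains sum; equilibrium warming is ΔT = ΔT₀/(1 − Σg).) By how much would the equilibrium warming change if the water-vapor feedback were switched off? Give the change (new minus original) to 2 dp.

Original: g = 0.8019, ΔT = 2.51/(1−0.8019) = 12.6704 K.
Without water-vapor: g' = 0.2219, ΔT' = 2.51/(1−0.2219) = 3.2258 K.
Change = 3.2258 − 12.6704 = -9.44 K.

-9.44 K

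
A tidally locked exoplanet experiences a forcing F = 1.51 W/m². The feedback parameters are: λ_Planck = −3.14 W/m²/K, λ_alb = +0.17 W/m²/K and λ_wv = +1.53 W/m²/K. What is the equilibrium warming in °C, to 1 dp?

1.0 °C

Net feedback parameter λ = (−3.14) + (+0.17) + (+1.53) = -1.44 W/m²/K.
ΔT = −F/λ = −1.51/(-1.44) = 1.0 °C.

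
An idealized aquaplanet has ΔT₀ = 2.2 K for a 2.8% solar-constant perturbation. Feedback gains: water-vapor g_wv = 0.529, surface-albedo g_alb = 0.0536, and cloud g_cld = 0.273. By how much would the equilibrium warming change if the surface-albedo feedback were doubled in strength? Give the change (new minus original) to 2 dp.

Original: g = 0.8556, ΔT = 2.2/(1−0.8556) = 15.2355 K.
With doubled surface-albedo: g' = 0.9092, ΔT' = 2.2/(1−0.9092) = 24.2291 K.
Change = 24.2291 − 15.2355 = 8.99 K.

8.99 K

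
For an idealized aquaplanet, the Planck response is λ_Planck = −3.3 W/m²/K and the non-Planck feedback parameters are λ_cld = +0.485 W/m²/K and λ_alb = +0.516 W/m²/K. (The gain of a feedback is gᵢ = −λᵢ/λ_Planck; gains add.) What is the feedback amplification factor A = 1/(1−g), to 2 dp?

Convert to gains: g_cld = 0.485/3.3 = 0.147; g_alb = 0.516/3.3 = 0.1564.
Total gain g = 0.3034.
A = 1/(1 − 0.3034) = 1.44.

1.44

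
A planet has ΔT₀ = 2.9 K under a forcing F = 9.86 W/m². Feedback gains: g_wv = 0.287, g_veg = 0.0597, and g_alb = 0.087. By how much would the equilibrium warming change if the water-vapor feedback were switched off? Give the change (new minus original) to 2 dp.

Original: g = 0.4337, ΔT = 2.9/(1−0.4337) = 5.1210 K.
Without water-vapor: g' = 0.1467, ΔT' = 2.9/(1−0.1467) = 3.3986 K.
Change = 3.3986 − 5.1210 = -1.72 K.

-1.72 K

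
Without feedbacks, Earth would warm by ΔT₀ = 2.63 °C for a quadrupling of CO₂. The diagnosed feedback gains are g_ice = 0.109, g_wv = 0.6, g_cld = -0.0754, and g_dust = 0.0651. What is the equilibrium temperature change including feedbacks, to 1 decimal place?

Total gain g = 0.109 + 0.6 − 0.0754 + 0.0651 = 0.6987.
Amplification A = 1/(1 − 0.6987) = 3.319.
ΔT = 2.63 × 3.319 = 8.7 °C.

8.7 °C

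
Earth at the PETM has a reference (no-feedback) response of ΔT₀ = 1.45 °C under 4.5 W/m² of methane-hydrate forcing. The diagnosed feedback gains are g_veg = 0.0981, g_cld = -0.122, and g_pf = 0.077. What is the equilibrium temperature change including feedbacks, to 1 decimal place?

1.5 °C

Total gain g = 0.0981 − 0.122 + 0.077 = 0.0531.
Amplification A = 1/(1 − 0.0531) = 1.056.
ΔT = 1.45 × 1.056 = 1.5 °C.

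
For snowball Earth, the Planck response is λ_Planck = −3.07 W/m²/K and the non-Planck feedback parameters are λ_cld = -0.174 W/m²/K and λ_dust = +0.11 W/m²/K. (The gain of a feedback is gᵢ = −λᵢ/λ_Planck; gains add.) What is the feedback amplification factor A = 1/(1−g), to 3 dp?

Convert to gains: g_cld = -0.174/3.07 = -0.05668; g_dust = 0.11/3.07 = 0.03583.
Total gain g = -0.02085.
A = 1/(1 + 0.02085) = 0.980.

0.980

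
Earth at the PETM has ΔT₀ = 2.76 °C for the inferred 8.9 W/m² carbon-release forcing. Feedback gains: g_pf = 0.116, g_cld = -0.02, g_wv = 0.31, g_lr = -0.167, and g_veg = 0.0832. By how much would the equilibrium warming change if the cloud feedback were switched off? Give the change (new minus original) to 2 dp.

0.12 °C

Original: g = 0.3222, ΔT = 2.76/(1−0.3222) = 4.0720 °C.
Without cloud: g' = 0.3422, ΔT' = 2.76/(1−0.3422) = 4.1958 °C.
Change = 4.1958 − 4.0720 = 0.12 °C.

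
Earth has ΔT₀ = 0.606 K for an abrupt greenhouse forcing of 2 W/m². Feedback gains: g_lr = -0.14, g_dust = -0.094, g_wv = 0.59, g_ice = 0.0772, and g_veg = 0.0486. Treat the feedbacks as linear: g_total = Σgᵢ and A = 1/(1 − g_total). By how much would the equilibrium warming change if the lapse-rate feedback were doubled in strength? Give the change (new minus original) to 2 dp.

Original: g = 0.4818, ΔT = 0.606/(1−0.4818) = 1.1694 K.
With doubled lapse-rate: g' = 0.3418, ΔT' = 0.606/(1−0.3418) = 0.9207 K.
Change = 0.9207 − 1.1694 = -0.25 K.

-0.25 K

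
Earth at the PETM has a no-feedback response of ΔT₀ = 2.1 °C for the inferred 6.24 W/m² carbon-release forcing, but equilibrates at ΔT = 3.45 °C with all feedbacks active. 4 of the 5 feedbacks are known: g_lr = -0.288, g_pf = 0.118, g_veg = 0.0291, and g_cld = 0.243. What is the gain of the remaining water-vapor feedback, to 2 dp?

0.29

Amplification A = ΔT/ΔT₀ = 3.45/2.1 = 1.643.
Total gain g = 1 − 1/A = 1 − 1/1.643 = 0.3914.
Known gains sum to -0.288 + 0.118 + 0.0291 + 0.243 = 0.1021.
g_wv = 0.3914 − 0.1021 = 0.29.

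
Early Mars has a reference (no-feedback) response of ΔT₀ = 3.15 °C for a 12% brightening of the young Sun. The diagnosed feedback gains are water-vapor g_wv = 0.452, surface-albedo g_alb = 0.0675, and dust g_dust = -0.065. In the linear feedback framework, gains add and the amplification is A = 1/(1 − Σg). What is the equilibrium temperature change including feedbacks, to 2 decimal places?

5.77 °C

Total gain g = 0.452 + 0.0675 − 0.065 = 0.4545.
Amplification A = 1/(1 − 0.4545) = 1.833.
ΔT = 3.15 × 1.833 = 5.77 °C.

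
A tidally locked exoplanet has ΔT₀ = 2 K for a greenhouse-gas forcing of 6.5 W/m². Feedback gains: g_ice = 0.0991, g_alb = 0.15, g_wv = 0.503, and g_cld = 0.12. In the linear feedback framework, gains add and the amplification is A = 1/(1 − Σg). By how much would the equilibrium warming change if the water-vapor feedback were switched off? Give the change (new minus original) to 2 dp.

Original: g = 0.8721, ΔT = 2/(1−0.8721) = 15.6372 K.
Without water-vapor: g' = 0.3691, ΔT' = 2/(1−0.3691) = 3.1701 K.
Change = 3.1701 − 15.6372 = -12.47 K.

-12.47 K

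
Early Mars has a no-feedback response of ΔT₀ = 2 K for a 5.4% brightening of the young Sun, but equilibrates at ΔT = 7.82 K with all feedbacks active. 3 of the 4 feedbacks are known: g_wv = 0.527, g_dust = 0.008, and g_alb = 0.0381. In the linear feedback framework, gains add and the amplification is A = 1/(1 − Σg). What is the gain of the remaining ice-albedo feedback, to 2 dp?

0.17

Amplification A = ΔT/ΔT₀ = 7.82/2 = 3.91.
Total gain g = 1 − 1/A = 1 − 1/3.91 = 0.7442.
Known gains sum to 0.527 + 0.008 + 0.0381 = 0.5731.
g_ice = 0.7442 − 0.5731 = 0.17.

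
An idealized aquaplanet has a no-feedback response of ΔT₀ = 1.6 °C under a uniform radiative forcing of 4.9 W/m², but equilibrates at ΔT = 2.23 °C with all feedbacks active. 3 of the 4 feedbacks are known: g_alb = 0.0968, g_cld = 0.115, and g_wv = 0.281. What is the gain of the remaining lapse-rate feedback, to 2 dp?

-0.21

Amplification A = ΔT/ΔT₀ = 2.23/1.6 = 1.394.
Total gain g = 1 − 1/A = 1 − 1/1.394 = 0.2826.
Known gains sum to 0.0968 + 0.115 + 0.281 = 0.4928.
g_lr = 0.2826 − 0.4928 = -0.21.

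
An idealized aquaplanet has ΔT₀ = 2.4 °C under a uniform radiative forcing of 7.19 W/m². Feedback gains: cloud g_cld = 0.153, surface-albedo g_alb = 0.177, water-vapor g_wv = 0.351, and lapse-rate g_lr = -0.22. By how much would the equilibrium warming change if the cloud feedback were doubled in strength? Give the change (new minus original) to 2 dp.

Original: g = 0.461, ΔT = 2.4/(1−0.461) = 4.4527 °C.
With doubled cloud: g' = 0.614, ΔT' = 2.4/(1−0.614) = 6.2176 °C.
Change = 6.2176 − 4.4527 = 1.76 °C.

1.76 °C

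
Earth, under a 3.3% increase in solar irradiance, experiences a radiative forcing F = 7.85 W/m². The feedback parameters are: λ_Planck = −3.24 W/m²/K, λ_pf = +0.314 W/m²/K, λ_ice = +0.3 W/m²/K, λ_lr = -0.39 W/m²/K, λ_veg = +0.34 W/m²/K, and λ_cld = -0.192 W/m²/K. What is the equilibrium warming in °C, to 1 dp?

Net feedback parameter λ = (−3.24) + (+0.314) + (+0.3) + (-0.39) + (+0.34) + (-0.192) = -2.868 W/m²/K.
ΔT = −F/λ = −7.85/(-2.868) = 2.7 °C.

2.7 °C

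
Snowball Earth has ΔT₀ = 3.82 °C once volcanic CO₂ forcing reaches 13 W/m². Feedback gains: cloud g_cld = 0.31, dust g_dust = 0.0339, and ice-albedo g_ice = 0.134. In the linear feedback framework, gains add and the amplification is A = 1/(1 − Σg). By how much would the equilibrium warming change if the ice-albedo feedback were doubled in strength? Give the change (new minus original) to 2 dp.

2.53 °C

Original: g = 0.4779, ΔT = 3.82/(1−0.4779) = 7.3166 °C.
With doubled ice-albedo: g' = 0.6119, ΔT' = 3.82/(1−0.6119) = 9.8428 °C.
Change = 9.8428 − 7.3166 = 2.53 °C.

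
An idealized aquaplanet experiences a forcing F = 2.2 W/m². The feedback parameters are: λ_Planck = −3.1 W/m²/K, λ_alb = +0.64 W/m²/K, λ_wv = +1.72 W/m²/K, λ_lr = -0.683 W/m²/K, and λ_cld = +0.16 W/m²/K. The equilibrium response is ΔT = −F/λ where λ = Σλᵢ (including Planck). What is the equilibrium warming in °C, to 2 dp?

Net feedback parameter λ = (−3.1) + (+0.64) + (+1.72) + (-0.683) + (+0.16) = -1.263 W/m²/K.
ΔT = −F/λ = −2.2/(-1.263) = 1.74 °C.

1.74 °C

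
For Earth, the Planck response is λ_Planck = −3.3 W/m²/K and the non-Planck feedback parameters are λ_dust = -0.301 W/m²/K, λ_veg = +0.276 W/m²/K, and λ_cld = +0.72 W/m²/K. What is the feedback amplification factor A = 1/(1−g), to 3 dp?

Convert to gains: g_dust = -0.301/3.3 = -0.09121; g_veg = 0.276/3.3 = 0.08364; g_cld = 0.72/3.3 = 0.2182.
Total gain g = 0.21063.
A = 1/(1 − 0.21063) = 1.267.

1.267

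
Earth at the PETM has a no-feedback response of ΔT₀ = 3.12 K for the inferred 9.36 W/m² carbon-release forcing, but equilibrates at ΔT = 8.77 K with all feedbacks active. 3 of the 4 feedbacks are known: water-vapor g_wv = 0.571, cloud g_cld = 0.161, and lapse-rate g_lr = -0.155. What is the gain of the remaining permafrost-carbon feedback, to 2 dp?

Amplification A = ΔT/ΔT₀ = 8.77/3.12 = 2.811.
Total gain g = 1 − 1/A = 1 − 1/2.811 = 0.6443.
Known gains sum to 0.571 + 0.161 − 0.155 = 0.577.
g_pf = 0.6443 − 0.577 = 0.07.

0.07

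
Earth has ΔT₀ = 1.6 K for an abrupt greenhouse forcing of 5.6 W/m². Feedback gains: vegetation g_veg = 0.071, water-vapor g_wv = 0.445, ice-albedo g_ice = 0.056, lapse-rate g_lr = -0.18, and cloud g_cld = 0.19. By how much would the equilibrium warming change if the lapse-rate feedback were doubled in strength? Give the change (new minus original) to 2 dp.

Original: g = 0.582, ΔT = 1.6/(1−0.582) = 3.8278 K.
With doubled lapse-rate: g' = 0.402, ΔT' = 1.6/(1−0.402) = 2.6756 K.
Change = 2.6756 − 3.8278 = -1.15 K.

-1.15 K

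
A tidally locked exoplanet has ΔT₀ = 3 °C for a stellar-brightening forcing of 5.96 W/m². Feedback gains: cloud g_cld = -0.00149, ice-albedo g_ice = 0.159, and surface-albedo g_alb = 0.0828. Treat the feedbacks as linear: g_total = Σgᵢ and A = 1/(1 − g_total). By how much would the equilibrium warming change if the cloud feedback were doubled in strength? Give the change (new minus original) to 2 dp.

-0.01 °C

Original: g = 0.24031, ΔT = 3/(1−0.24031) = 3.9490 °C.
With doubled cloud: g' = 0.23882, ΔT' = 3/(1−0.23882) = 3.9412 °C.
Change = 3.9412 − 3.9490 = -0.01 °C.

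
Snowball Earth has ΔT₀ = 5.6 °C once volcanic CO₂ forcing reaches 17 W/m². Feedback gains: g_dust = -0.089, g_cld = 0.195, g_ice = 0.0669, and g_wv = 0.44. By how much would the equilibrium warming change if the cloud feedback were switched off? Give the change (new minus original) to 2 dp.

Original: g = 0.6129, ΔT = 5.6/(1−0.6129) = 14.4665 °C.
Without cloud: g' = 0.4179, ΔT' = 5.6/(1−0.4179) = 9.6203 °C.
Change = 9.6203 − 14.4665 = -4.85 °C.

-4.85 °C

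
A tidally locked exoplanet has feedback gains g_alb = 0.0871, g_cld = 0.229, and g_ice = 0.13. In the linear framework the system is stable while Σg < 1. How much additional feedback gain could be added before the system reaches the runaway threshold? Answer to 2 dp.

0.55

Current total gain = 0.0871 + 0.229 + 0.13 = 0.4461.
Margin to runaway = 1 − 0.4461 = 0.55.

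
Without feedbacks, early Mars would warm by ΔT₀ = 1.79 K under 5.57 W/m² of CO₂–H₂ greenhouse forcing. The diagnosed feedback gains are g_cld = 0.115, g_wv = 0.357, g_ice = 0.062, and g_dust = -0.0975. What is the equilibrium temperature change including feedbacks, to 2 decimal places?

Total gain g = 0.115 + 0.357 + 0.062 − 0.0975 = 0.4365.
Amplification A = 1/(1 − 0.4365) = 1.775.
ΔT = 1.79 × 1.775 = 3.18 K.

3.18 K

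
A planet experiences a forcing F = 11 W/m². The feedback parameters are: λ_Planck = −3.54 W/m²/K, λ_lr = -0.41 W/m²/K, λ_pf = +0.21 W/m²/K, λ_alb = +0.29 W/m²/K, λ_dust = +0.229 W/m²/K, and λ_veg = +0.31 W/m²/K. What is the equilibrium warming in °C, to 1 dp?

Net feedback parameter λ = (−3.54) + (-0.41) + (+0.21) + (+0.29) + (+0.229) + (+0.31) = -2.911 W/m²/K.
ΔT = −F/λ = −11/(-2.911) = 3.8 °C.

3.8 °C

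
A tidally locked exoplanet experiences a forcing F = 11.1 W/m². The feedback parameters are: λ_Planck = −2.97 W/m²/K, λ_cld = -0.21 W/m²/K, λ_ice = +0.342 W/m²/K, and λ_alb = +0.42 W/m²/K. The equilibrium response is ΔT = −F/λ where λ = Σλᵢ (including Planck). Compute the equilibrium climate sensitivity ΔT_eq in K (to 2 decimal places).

Net feedback parameter λ = (−2.97) + (-0.21) + (+0.342) + (+0.42) = -2.418 W/m²/K.
ΔT = −F/λ = −11.1/(-2.418) = 4.59 K.

4.59 K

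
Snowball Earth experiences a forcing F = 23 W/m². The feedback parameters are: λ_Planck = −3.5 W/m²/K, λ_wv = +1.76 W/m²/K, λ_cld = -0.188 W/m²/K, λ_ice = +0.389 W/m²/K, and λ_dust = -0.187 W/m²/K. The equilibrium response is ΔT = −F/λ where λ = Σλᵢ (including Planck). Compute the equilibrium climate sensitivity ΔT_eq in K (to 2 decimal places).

Net feedback parameter λ = (−3.5) + (+1.76) + (-0.188) + (+0.389) + (-0.187) = -1.726 W/m²/K.
ΔT = −F/λ = −23/(-1.726) = 13.33 K.

13.33 K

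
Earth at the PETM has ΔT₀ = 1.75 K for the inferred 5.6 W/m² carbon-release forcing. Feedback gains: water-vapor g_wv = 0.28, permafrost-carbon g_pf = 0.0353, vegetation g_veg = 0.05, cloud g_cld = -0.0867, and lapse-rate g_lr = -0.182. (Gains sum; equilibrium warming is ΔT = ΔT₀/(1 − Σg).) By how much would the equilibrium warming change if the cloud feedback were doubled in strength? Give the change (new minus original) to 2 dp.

Original: g = 0.0966, ΔT = 1.75/(1−0.0966) = 1.9371 K.
With doubled cloud: g' = 0.0099, ΔT' = 1.75/(1−0.0099) = 1.7675 K.
Change = 1.7675 − 1.9371 = -0.17 K.

-0.17 K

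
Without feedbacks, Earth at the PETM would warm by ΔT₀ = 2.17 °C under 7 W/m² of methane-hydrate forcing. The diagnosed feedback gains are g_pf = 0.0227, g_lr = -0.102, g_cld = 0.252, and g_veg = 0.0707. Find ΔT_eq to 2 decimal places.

Total gain g = 0.0227 − 0.102 + 0.252 + 0.0707 = 0.2434.
Amplification A = 1/(1 − 0.2434) = 1.322.
ΔT = 2.17 × 1.322 = 2.87 °C.

2.87 °C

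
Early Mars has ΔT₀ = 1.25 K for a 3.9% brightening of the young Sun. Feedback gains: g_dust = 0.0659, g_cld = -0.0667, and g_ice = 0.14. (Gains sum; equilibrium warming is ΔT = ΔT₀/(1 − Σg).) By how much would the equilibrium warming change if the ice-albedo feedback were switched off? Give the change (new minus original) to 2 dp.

-0.20 K

Original: g = 0.1392, ΔT = 1.25/(1−0.1392) = 1.4521 K.
Without ice-albedo: g' = -0.0008, ΔT' = 1.25/(1+0.0008) = 1.2490 K.
Change = 1.2490 − 1.4521 = -0.20 K.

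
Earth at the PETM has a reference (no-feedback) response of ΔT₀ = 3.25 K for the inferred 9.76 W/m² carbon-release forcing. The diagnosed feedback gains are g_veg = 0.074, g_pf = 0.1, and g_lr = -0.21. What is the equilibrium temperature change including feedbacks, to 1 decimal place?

Total gain g = 0.074 + 0.1 − 0.21 = -0.036.
Amplification A = 1/(1 + 0.036) = 0.9653.
ΔT = 3.25 × 0.9653 = 3.1 K.

3.1 K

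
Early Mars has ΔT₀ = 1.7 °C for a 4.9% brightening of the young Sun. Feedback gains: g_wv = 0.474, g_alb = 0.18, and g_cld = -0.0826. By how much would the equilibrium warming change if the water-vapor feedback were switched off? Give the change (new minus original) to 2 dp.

-2.08 °C

Original: g = 0.5714, ΔT = 1.7/(1−0.5714) = 3.9664 °C.
Without water-vapor: g' = 0.0974, ΔT' = 1.7/(1−0.0974) = 1.8834 °C.
Change = 1.8834 − 3.9664 = -2.08 °C.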